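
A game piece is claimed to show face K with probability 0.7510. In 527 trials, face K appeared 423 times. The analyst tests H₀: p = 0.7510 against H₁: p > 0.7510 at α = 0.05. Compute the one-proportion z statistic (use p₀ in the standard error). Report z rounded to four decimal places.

p̂ = 423/527 ≈ 0.802657.
Under H₀, SE = √(0.751·0.249/527) = √(0.000354837) = 0.018837.
z = (0.802657 − 0.751)/0.018837 = 0.051657/0.018837 = 2.7423.
p-value = P(Z > 2.742) ≈ 0.0031, so at α = 0.05 we reject H₀.

z = 2.7423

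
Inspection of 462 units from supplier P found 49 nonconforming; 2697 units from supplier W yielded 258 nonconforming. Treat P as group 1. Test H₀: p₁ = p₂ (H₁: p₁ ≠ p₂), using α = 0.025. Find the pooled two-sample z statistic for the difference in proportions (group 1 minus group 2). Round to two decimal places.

z = 0.70

p̂₁ = 49/462 = 0.1061, p̂₂ = 258/2697 = 0.0957.
Pooled p̂ = (49+258)/(462+2697) = 307/3159 = 0.0972.
SE = √(p̂(1−p̂)(1/n₁+1/n₂)) = √(0.0972·0.9028·0.00253528) = √(0.000222441) = 0.0149.
z = (0.1061 − 0.0957)/0.0149 = 0.0104/0.0149 = 0.70.
Two-sided p-value ≈ 2·Φ(−0.697) = 0.4857; since p > α = 0.025, fail to reject H₀.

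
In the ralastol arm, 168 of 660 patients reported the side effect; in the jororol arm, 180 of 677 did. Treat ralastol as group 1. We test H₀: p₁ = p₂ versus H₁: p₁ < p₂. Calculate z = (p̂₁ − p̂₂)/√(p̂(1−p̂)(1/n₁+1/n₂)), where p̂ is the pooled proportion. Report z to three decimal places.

z = -0.472

p̂₁ = 168/660 ≈ 0.25455, p̂₂ = 180/677 ≈ 0.26588.
Pooled p̂ = (168+180)/(660+677) = 348/1337 = 0.26028.
SE = √(0.192536 × 0.00299226) = 0.02400.
z = (0.25455 − 0.26588)/0.02400 = -0.01133/0.02400 = -0.472.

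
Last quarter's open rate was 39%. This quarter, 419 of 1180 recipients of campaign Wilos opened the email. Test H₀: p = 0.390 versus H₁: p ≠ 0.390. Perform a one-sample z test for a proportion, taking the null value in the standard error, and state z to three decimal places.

p̂ = 419/1180 ≈ 0.35508.
Standard error under H₀: √(0.39×0.61/1180) = 0.01420.
z = (0.35508 − 0.39)/0.01420 = -0.03492/0.01420 = -2.459.
Two-sided p-value ≈ 2·Φ(−2.459) = 0.0139.

z = -2.459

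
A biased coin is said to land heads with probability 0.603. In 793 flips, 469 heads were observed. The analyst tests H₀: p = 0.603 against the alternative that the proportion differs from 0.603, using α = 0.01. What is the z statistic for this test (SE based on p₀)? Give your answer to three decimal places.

p̂ = 469/793 ≈ 0.591425.
SE = √(p₀(1−p₀)/n) = √(0.23939/793) = 0.017375.
z = (0.591425 − 0.603)/0.017375 = -0.011575/0.017375 = -0.666.
Two-sided p-value ≈ 2·Φ(−0.666) = 0.5053. With α = 0.01, fail to reject H₀.

z = -0.666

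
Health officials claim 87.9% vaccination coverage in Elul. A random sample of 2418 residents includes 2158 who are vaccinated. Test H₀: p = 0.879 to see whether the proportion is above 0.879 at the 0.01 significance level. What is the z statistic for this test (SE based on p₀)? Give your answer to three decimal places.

p̂ = 2158/2418 = 0.8924731.
Under H₀, SE = √(0.879·0.121/2418) = √(4.39864e-05) = 0.0066322.
z = (0.8924731 − 0.879)/0.0066322 = 0.0134731/0.0066322 = 2.031.
p-value = P(Z > 2.031) ≈ 0.0211; since p > α = 0.01, fail to reject H₀.

z = 2.031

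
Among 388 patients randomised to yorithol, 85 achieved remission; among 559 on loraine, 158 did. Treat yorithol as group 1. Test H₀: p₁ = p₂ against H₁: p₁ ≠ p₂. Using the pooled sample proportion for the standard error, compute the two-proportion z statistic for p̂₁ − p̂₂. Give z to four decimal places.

p̂₁ = 85/388 ≈ 0.219072, p̂₂ = 158/559 ≈ 0.282648.
Pooled p̂ = (85+158)/(388+559) = 243/947 = 0.256600.
SE = √(0.190756 × 0.00436623) = 0.028860.
z = (0.219072 − 0.282648)/0.028860 = -0.063576/0.028860 = -2.2029.
Two-sided p-value ≈ 2·Φ(−2.203) = 0.0276.

z = -2.2029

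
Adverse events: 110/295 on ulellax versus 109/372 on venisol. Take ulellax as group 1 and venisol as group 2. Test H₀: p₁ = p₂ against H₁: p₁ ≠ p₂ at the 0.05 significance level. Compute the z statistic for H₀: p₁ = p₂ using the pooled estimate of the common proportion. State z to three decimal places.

p̂₁ = 110/295 ≈ 0.37288, p̂₂ = 109/372 ≈ 0.29301.
Pooled p̂ = (110+109)/(295+372) = 219/667 = 0.32834.
SE = √(p̂(1−p̂)(1/n₁+1/n₂)) = √(0.32834·0.67166·0.006078) = √(0.00134039) = 0.03661.
z = (0.37288 − 0.29301)/0.03661 = 0.07987/0.03661 = 2.182.
p-value = 2·P(Z > 2.182) ≈ 0.0291. With α = 0.05, reject H₀.

z = 2.182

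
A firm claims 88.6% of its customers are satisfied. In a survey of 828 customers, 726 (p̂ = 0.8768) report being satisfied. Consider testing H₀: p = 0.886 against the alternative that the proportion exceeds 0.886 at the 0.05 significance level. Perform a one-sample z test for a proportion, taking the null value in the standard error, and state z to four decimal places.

p̂ = 726/828 ≈ 0.876812.
Under H₀, SE = √(0.886·0.114/828) = √(0.000121986) = 0.011045.
z = (0.876812 − 0.886)/0.011045 = -0.009188/0.011045 = -0.8319.
p-value = P(Z > -0.832) ≈ 0.7973. With α = 0.05, fail to reject H₀.

z = -0.8319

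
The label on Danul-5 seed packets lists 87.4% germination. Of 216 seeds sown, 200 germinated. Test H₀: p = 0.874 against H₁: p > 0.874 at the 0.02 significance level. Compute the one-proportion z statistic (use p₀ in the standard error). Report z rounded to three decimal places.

p̂ = 200/216 = 0.92593.
Under H₀, SE = √(0.874·0.126/216) = √(0.000509833) = 0.02258.
z = (0.92593 − 0.874)/0.02258 = 0.05193/0.02258 = 2.300.
p-value = P(Z > 2.300) ≈ 0.0107, so at α = 0.02 we reject H₀.

z = 2.300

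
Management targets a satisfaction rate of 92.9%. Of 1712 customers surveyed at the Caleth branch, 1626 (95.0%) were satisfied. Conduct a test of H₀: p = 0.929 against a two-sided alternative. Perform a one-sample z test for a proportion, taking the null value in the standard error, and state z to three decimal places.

z = 3.346

p̂ = 1626/1712 = 0.949766.
Under H₀, SE = √(0.929·0.071/1712) = √(3.85275e-05) = 0.006207.
z = (0.949766 − 0.929)/0.006207 = 0.020766/0.006207 = 3.346.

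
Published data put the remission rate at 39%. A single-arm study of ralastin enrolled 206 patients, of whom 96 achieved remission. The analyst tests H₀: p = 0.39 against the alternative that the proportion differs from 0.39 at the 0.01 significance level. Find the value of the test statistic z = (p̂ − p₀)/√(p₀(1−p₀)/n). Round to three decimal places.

z = 2.237

p̂ = 96/206 = 0.46602.
Standard error under H₀: √(0.39×0.61/206) = 0.03398.
z = (0.46602 − 0.39)/0.03398 = 0.07602/0.03398 = 2.237.
p-value = 2·P(Z > 2.237) ≈ 0.0253; since p > α = 0.01, fail to reject H₀.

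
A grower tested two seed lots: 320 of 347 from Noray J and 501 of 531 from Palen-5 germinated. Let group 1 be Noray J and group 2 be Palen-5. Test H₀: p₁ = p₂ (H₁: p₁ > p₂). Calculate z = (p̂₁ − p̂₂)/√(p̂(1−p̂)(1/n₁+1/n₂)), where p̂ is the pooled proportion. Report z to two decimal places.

z = -1.25

p̂₁ = 320/347 ≈ 0.9222, p̂₂ = 501/531 ≈ 0.9435.
Pooled p̂ = (320+501)/(347+531) = 821/878 = 0.9351.
SE = √(p̂(1−p̂)(1/n₁+1/n₂)) = √(0.9351·0.0649·0.00476508) = √(0.000289267) = 0.0170.
z = (0.9222 − 0.9435)/0.0170 = -0.0213/0.0170 = -1.25.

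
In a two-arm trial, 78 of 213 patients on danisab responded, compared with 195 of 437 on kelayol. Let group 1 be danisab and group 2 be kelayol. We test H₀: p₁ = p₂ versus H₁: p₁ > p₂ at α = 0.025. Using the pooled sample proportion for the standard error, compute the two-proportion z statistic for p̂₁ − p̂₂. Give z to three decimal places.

p̂₁ = 78/213 = 0.36620, p̂₂ = 195/437 = 0.44622.
Pooled p̂ = (78+195)/(213+437) = 273/650 = 0.42000.
SE = √(0.2436 × 0.00698317) = 0.04124.
z = (0.36620 − 0.44622)/0.04124 = -0.08002/0.04124 = -1.940.
p-value = P(Z > -1.940) ≈ 0.9738, so at α = 0.025 we fail to reject H₀.

z = -1.940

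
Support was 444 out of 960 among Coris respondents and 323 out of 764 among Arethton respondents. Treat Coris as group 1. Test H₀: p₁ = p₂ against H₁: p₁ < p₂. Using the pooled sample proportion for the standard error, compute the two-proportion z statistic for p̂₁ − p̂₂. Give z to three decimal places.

p̂₁ = 444/960 = 0.46250, p̂₂ = 323/764 = 0.42277.
Pooled p̂ = (444+323)/(960+764) = 767/1724 = 0.44490.
SE = √(p̂(1−p̂)(1/n₁+1/n₂)) = √(0.44490·0.55510·0.00235057) = √(0.000580504) = 0.02409.
z = (0.46250 − 0.42277)/0.02409 = 0.03973/0.02409 = 1.649.
p-value = P(Z < 1.649) ≈ 0.9504.

z = 1.649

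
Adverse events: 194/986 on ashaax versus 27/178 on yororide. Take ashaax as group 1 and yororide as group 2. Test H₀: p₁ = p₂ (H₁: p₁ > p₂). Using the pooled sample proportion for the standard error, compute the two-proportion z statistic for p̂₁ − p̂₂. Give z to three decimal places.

p̂₁ = 194/986 ≈ 0.19675, p̂₂ = 27/178 ≈ 0.15169.
Pooled p̂ = (194+27)/(986+178) = 221/1164 = 0.18986.
SE = √(p̂(1−p̂)(1/n₁+1/n₂)) = √(0.18986·0.81014·0.00663218) = √(0.00102013) = 0.03194.
z = (0.19675 − 0.15169)/0.03194 = 0.04506/0.03194 = 1.411.
p-value = P(Z > 1.411) ≈ 0.0791.

z = 1.411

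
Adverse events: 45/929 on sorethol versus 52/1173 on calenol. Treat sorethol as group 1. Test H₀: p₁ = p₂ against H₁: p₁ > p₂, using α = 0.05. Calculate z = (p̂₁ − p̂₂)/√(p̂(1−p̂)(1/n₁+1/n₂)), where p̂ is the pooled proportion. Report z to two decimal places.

z = 0.45

p̂₁ = 45/929 ≈ 0.0484, p̂₂ = 52/1173 ≈ 0.0443.
Pooled p̂ = (45+52)/(929+1173) = 97/2102 = 0.0461.
SE = √(0.044017 × 0.00192894) = 0.0092.
z = (0.0484 − 0.0443)/0.0092 = 0.0041/0.0092 = 0.45.
p-value = P(Z > 0.446) ≈ 0.3278, so at α = 0.05 we fail to reject H₀.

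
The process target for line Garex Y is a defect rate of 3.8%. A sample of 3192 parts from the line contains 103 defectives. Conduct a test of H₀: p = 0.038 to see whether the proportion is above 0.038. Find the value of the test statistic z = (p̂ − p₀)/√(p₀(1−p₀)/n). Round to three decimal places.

z = -1.694

p̂ = 103/3192 ≈ 0.032268.
SE = √(p₀(1−p₀)/n) = √(0.036556/3192) = 0.003384.
z = (0.032268 − 0.038)/0.003384 = -0.005732/0.003384 = -1.694.
p-value = P(Z > -1.694) ≈ 0.9548.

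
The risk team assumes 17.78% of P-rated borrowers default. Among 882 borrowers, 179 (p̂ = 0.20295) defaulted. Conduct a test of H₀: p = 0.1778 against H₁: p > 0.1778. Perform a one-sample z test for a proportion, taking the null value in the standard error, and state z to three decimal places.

z = 1.953

p̂ = 179/882 ≈ 0.202948.
SE = √(p₀(1−p₀)/n) = √(0.14619/882) = 0.012874.
z = (0.202948 − 0.1778)/0.012874 = 0.025148/0.012874 = 1.953.
p-value = P(Z > 1.953) ≈ 0.0254.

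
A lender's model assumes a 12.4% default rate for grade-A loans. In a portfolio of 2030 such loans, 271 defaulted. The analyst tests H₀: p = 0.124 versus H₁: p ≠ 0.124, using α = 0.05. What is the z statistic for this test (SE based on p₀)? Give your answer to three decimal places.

z = 1.298

p̂ = 271/2030 ≈ 0.13350.
SE = √(p₀(1−p₀)/n) = √(0.10862/2030) = 0.00732.
z = (0.13350 − 0.124)/0.00732 = 0.00950/0.00732 = 1.298.
Two-sided p-value ≈ 2·Φ(−1.298) = 0.1942. With α = 0.05, fail to reject H₀.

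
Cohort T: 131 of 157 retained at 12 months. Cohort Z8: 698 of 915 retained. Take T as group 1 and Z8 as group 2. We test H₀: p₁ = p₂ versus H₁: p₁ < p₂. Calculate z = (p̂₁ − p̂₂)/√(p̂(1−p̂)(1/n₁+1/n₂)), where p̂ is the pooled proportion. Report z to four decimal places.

z = 1.9784

p̂₁ = 131/157 = 0.834395, p̂₂ = 698/915 = 0.762842.
Pooled p̂ = (131+698)/(157+915) = 829/1072 = 0.773321.
SE = √(0.175296 × 0.00746232) = 0.036168.
z = (0.834395 − 0.762842)/0.036168 = 0.071553/0.036168 = 1.9784.
p-value = P(Z < 1.978) ≈ 0.9761.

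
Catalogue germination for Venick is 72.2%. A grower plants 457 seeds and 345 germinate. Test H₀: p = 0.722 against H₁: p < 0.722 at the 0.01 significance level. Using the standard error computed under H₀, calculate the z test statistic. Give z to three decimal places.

p̂ = 345/457 = 0.75492.
Standard error under H₀: √(0.722×0.278/457) = 0.02096.
z = (0.75492 − 0.722)/0.02096 = 0.03292/0.02096 = 1.571.
p-value = P(Z < 1.571) ≈ 0.9419, so at α = 0.01 we fail to reject H₀.

z = 1.571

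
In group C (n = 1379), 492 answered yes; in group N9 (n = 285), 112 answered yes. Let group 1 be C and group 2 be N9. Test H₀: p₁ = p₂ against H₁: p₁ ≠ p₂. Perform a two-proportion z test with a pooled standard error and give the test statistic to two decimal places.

p̂₁ = 492/1379 ≈ 0.3568, p̂₂ = 112/285 ≈ 0.3930.
Pooled p̂ = (492+112)/(1379+285) = 604/1664 = 0.3630.
SE = √(0.231226 × 0.00423394) = 0.0313.
z = (0.3568 − 0.3930)/0.0313 = -0.0362/0.0313 = -1.16.

z = -1.16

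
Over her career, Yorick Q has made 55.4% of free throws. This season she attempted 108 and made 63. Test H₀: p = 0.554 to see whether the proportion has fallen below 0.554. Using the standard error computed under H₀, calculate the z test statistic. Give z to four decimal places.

p̂ = 63/108 ≈ 0.583333.
Under H₀, SE = √(0.554·0.446/108) = √(0.00228781) = 0.047831.
z = (0.583333 − 0.554)/0.047831 = 0.029333/0.047831 = 0.6133.
p-value = P(Z < 0.613) ≈ 0.7302.

z = 0.6133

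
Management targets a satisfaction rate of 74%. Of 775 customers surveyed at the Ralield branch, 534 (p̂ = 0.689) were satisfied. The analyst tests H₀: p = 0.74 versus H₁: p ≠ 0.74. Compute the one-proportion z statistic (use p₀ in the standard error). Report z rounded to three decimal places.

p̂ = 534/775 = 0.689032.
Under H₀, SE = √(0.74·0.26/775) = √(0.000248258) = 0.015756.
z = (0.689032 − 0.74)/0.015756 = -0.050968/0.015756 = -3.235.

z = -3.235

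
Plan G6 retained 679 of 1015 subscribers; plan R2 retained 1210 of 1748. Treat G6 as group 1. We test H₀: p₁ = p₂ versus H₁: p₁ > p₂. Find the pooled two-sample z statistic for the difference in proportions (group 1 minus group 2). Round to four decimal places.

p̂₁ = 679/1015 ≈ 0.668966, p̂₂ = 1210/1748 ≈ 0.692220.
Pooled p̂ = (679+1210)/(1015+1748) = 1889/2763 = 0.683677.
SE = √(0.216263 × 0.0015573) = 0.018352.
z = (0.668966 − 0.692220)/0.018352 = -0.023254/0.018352 = -1.2671.

z = -1.2671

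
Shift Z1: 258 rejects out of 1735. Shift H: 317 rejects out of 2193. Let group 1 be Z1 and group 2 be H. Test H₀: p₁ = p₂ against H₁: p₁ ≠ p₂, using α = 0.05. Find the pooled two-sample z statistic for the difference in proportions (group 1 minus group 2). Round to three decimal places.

p̂₁ = 258/1735 = 0.148703, p̂₂ = 317/2193 = 0.144551.
Pooled p̂ = (258+317)/(1735+2193) = 575/3928 = 0.146385.
SE = √(p̂(1−p̂)(1/n₁+1/n₂)) = √(0.146385·0.853615·0.00103237) = √(0.000129001) = 0.011358.
z = (0.148703 − 0.144551)/0.011358 = 0.004152/0.011358 = 0.366.
p-value = 2·P(Z > 0.366) ≈ 0.7147, so at α = 0.05 we fail to reject H₀.

z = 0.366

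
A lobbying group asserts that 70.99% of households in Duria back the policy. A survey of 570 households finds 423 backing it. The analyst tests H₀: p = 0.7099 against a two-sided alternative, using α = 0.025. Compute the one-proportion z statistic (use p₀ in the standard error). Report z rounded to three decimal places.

z = 1.694

p̂ = 423/570 = 0.74211.
Standard error under H₀: √(0.7099×0.2901/570) = 0.01901.
z = (0.74211 − 0.7099)/0.01901 = 0.03221/0.01901 = 1.694.
p-value = 2·P(Z > 1.694) ≈ 0.0902, so at α = 0.025 we fail to reject H₀.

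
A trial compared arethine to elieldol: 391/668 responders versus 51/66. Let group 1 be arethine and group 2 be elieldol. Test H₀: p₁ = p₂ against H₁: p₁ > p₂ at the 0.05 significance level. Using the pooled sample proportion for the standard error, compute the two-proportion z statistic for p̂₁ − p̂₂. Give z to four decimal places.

z = -2.9674

p̂₁ = 391/668 = 0.585329, p̂₂ = 51/66 = 0.772727.
Pooled p̂ = (391+51)/(668+66) = 442/734 = 0.602180.
SE = √(p̂(1−p̂)(1/n₁+1/n₂)) = √(0.602180·0.397820·0.0166485) = √(0.00398831) = 0.063153.
z = (0.585329 − 0.772727)/0.063153 = -0.187398/0.063153 = -2.9674.
p-value = P(Z > -2.967) ≈ 0.9985, so at α = 0.05 we fail to reject H₀.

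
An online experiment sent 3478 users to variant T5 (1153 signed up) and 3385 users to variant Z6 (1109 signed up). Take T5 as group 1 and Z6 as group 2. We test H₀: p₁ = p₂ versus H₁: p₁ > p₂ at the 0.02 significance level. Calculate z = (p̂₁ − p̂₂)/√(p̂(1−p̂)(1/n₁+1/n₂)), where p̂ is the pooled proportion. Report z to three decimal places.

z = 0.343

p̂₁ = 1153/3478 = 0.33151, p̂₂ = 1109/3385 = 0.32762.
Pooled p̂ = (1153+1109)/(3478+3385) = 2262/6863 = 0.32959.
SE = √(0.220962 × 0.000582943) = 0.01135.
z = (0.33151 − 0.32762)/0.01135 = 0.00389/0.01135 = 0.343.
p-value = P(Z > 0.343) ≈ 0.3659. With α = 0.02, fail to reject H₀.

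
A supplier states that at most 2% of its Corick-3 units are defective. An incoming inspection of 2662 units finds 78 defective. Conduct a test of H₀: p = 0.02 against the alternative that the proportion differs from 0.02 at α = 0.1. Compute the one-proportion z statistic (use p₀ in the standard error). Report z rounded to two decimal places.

z = 3.43

p̂ = 78/2662 ≈ 0.02930.
Standard error under H₀: √(0.02×0.98/2662) = 0.00271.
z = (0.02930 − 0.02)/0.00271 = 0.00930/0.00271 = 3.43.
p-value = 2·P(Z > 3.428) ≈ 0.0006; since p < α = 0.1, reject H₀.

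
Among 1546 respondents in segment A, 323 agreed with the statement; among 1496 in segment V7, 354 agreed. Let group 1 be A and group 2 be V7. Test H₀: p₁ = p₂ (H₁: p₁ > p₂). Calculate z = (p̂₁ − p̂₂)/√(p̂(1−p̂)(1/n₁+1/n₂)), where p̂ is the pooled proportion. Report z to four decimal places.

z = -1.8365

p̂₁ = 323/1546 = 0.208926, p̂₂ = 354/1496 = 0.236631.
Pooled p̂ = (323+354)/(1546+1496) = 677/3042 = 0.222551.
SE = √(p̂(1−p̂)(1/n₁+1/n₂)) = √(0.222551·0.777449·0.00131528) = √(0.000227572) = 0.015086.
z = (0.208926 − 0.236631)/0.015086 = -0.027705/0.015086 = -1.8365.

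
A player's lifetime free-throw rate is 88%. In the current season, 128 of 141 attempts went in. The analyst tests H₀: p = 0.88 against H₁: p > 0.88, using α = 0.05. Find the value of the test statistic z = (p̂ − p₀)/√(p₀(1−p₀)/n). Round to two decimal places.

z = 1.02

p̂ = 128/141 ≈ 0.90780.
SE = √(p₀(1−p₀)/n) = √(0.1056/141) = 0.02737.
z = (0.90780 − 0.88)/0.02737 = 0.02780/0.02737 = 1.02.
p-value = P(Z > 1.016) ≈ 0.1548; since p > α = 0.05, fail to reject H₀.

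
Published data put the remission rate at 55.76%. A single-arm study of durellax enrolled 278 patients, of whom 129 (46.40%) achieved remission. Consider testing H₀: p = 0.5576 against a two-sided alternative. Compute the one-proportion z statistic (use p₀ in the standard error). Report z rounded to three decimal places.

z = -3.141

p̂ = 129/278 = 0.46403.
Under H₀, SE = √(0.5576·0.4424/278) = √(0.000887346) = 0.02979.
z = (0.46403 − 0.5576)/0.02979 = -0.09357/0.02979 = -3.141.
p-value = 2·P(Z > 3.141) ≈ 0.0017.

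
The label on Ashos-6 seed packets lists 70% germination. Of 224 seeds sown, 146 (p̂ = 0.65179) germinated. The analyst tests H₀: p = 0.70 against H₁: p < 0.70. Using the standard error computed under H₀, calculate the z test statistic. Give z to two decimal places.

z = -1.57

p̂ = 146/224 = 0.65179.
SE = √(p₀(1−p₀)/n) = √(0.21/224) = 0.03062.
z = (0.65179 − 0.7)/0.03062 = -0.04821/0.03062 = -1.57.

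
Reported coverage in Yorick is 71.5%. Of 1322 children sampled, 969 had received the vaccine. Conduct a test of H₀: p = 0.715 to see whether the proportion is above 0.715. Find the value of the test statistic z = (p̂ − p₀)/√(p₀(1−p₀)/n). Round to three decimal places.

z = 1.448

p̂ = 969/1322 ≈ 0.73298.
Standard error under H₀: √(0.715×0.285/1322) = 0.01242.
z = (0.73298 − 0.715)/0.01242 = 0.01798/0.01242 = 1.448.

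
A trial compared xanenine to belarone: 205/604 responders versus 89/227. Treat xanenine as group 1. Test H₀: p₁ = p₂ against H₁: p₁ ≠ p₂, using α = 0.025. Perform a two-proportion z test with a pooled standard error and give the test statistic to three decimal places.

z = -1.415

p̂₁ = 205/604 ≈ 0.33940, p̂₂ = 89/227 ≈ 0.39207.
Pooled p̂ = (205+89)/(604+227) = 294/831 = 0.35379.
SE = √(p̂(1−p̂)(1/n₁+1/n₂)) = √(0.35379·0.64621·0.00606092) = √(0.00138566) = 0.03722.
z = (0.33940 − 0.39207)/0.03722 = -0.05267/0.03722 = -1.415.
p-value = 2·P(Z > 1.415) ≈ 0.1571, so at α = 0.025 we fail to reject H₀.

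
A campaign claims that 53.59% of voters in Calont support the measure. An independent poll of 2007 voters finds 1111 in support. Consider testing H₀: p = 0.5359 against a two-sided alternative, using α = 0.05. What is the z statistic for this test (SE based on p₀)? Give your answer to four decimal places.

z = 1.5866

p̂ = 1111/2007 = 0.5535625.
SE = √(p₀(1−p₀)/n) = √(0.24871/2007) = 0.0111320.
z = (0.5535625 − 0.5359)/0.0111320 = 0.0176625/0.0111320 = 1.5866.
p-value = 2·P(Z > 1.587) ≈ 0.1126, so at α = 0.05 we fail to reject H₀.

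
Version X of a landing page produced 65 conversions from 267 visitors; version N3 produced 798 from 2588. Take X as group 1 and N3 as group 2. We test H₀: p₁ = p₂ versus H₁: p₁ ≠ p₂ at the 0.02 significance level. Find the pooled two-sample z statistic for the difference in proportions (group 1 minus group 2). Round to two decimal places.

p̂₁ = 65/267 ≈ 0.2434, p̂₂ = 798/2588 ≈ 0.3083.
Pooled p̂ = (65+798)/(267+2588) = 863/2855 = 0.3023.
SE = √(0.210905 × 0.00413172) = 0.0295.
z = (0.2434 − 0.3083)/0.0295 = -0.0649/0.0295 = -2.20.
p-value = 2·P(Z > 2.199) ≈ 0.0279, so at α = 0.02 we fail to reject H₀.

z = -2.20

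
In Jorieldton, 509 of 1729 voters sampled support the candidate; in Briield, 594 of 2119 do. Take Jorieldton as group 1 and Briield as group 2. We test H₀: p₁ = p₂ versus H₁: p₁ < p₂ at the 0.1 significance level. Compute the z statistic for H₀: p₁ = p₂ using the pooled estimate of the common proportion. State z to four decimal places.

z = 0.9600

p̂₁ = 509/1729 ≈ 0.294390, p̂₂ = 594/2119 ≈ 0.280321.
Pooled p̂ = (509+594)/(1729+2119) = 1103/3848 = 0.286642.
SE = √(p̂(1−p̂)(1/n₁+1/n₂)) = √(0.286642·0.713358·0.00105029) = √(0.000214762) = 0.014655.
z = (0.294390 − 0.280321)/0.014655 = 0.014069/0.014655 = 0.9600.
p-value = P(Z < 0.960) ≈ 0.8315, so at α = 0.1 we fail to reject H₀.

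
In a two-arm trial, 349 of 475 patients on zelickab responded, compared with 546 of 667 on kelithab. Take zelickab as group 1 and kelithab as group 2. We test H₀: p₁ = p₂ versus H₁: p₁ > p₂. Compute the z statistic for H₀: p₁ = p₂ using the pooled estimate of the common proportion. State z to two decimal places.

z = -3.39

p̂₁ = 349/475 ≈ 0.73474, p̂₂ = 546/667 ≈ 0.81859.
Pooled p̂ = (349+546)/(475+667) = 895/1142 = 0.78371.
SE = √(p̂(1−p̂)(1/n₁+1/n₂)) = √(0.78371·0.21629·0.00360451) = √(0.00061099) = 0.02472.
z = (0.73474 − 0.81859)/0.02472 = -0.08385/0.02472 = -3.39.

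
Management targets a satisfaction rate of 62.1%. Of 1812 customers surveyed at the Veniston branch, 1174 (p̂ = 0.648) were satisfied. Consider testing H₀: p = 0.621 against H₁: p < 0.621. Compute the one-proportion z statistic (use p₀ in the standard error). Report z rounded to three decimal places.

p̂ = 1174/1812 ≈ 0.647903.
Standard error under H₀: √(0.621×0.379/1812) = 0.011397.
z = (0.647903 − 0.621)/0.011397 = 0.026903/0.011397 = 2.361.
p-value = P(Z < 2.361) ≈ 0.9909.

z = 2.361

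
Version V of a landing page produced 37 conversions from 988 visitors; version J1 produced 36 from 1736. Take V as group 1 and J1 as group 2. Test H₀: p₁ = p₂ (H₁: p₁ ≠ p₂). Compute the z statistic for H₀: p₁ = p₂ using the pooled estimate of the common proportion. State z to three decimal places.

z = 2.597

p̂₁ = 37/988 = 0.037449, p̂₂ = 36/1736 = 0.020737.
Pooled p̂ = (37+36)/(988+1736) = 73/2724 = 0.026799.
SE = √(p̂(1−p̂)(1/n₁+1/n₂)) = √(0.026799·0.973201·0.00158818) = √(4.14208e-05) = 0.006436.
z = (0.037449 − 0.020737)/0.006436 = 0.016712/0.006436 = 2.597.
Two-sided p-value ≈ 2·Φ(−2.597) = 0.0094.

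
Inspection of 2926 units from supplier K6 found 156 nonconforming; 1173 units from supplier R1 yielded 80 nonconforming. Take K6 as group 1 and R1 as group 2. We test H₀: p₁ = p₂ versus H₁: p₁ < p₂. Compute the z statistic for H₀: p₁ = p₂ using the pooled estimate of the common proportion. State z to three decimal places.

p̂₁ = 156/2926 ≈ 0.053315, p̂₂ = 80/1173 ≈ 0.068201.
Pooled p̂ = (156+80)/(2926+1173) = 236/4099 = 0.057575.
SE = √(p̂(1−p̂)(1/n₁+1/n₂)) = √(0.057575·0.942425·0.00119428) = √(6.48017e-05) = 0.008050.
z = (0.053315 − 0.068201)/0.008050 = -0.014886/0.008050 = -1.849.
p-value = P(Z < -1.849) ≈ 0.0322.

z = -1.849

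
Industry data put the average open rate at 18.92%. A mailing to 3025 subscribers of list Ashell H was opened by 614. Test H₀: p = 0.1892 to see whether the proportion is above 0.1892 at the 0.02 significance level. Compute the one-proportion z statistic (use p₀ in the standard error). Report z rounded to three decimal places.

z = 1.934

p̂ = 614/3025 = 0.202975.
Standard error under H₀: √(0.1892×0.8108/3025) = 0.007121.
z = (0.202975 − 0.1892)/0.007121 = 0.013775/0.007121 = 1.934.
p-value = P(Z > 1.934) ≈ 0.0265. With α = 0.02, fail to reject H₀.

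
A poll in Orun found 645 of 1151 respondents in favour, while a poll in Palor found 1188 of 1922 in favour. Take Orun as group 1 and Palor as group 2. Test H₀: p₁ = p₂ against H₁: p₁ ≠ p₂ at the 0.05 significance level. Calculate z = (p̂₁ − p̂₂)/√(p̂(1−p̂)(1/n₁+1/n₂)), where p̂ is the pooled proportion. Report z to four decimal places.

z = -3.1569

p̂₁ = 645/1151 ≈ 0.560382, p̂₂ = 1188/1922 ≈ 0.618106.
Pooled p̂ = (645+1188)/(1151+1922) = 1833/3073 = 0.596486.
SE = √(0.240691 × 0.0013891) = 0.018285.
z = (0.560382 − 0.618106)/0.018285 = -0.057724/0.018285 = -3.1569.
p-value = 2·P(Z > 3.157) ≈ 0.0016; since p < α = 0.05, reject H₀.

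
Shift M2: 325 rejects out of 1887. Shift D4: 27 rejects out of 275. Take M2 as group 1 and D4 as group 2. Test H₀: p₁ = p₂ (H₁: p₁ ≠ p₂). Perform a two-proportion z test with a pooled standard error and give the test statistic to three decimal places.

p̂₁ = 325/1887 ≈ 0.17223, p̂₂ = 27/275 ≈ 0.09818.
Pooled p̂ = (325+27)/(1887+275) = 352/2162 = 0.16281.
SE = √(0.136304 × 0.00416631) = 0.02383.
z = (0.17223 − 0.09818)/0.02383 = 0.07405/0.02383 = 3.107.
p-value = 2·P(Z > 3.107) ≈ 0.0019.

z = 3.107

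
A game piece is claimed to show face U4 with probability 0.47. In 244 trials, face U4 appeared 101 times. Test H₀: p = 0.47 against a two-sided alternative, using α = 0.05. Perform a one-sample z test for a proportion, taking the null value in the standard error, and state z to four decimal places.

z = -1.7547

p̂ = 101/244 ≈ 0.413934.
Under H₀, SE = √(0.47·0.53/244) = √(0.0010209) = 0.031952.
z = (0.413934 − 0.47)/0.031952 = -0.056066/0.031952 = -1.7547.
Two-sided p-value ≈ 2·Φ(−1.755) = 0.0793; since p > α = 0.05, fail to reject H₀.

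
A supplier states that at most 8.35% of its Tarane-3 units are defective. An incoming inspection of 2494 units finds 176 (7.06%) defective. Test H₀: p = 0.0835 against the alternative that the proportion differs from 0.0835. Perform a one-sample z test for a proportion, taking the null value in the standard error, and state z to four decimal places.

p̂ = 176/2494 ≈ 0.0705694.
SE = √(p₀(1−p₀)/n) = √(0.076528/2494) = 0.0055394.
z = (0.0705694 − 0.0835)/0.0055394 = -0.0129306/0.0055394 = -2.3343.
p-value = 2·P(Z > 2.334) ≈ 0.0196.

z = -2.3343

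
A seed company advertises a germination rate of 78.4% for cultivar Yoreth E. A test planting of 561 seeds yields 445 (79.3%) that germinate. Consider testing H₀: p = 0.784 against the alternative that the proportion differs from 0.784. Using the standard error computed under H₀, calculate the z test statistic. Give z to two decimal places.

p̂ = 445/561 = 0.7932.
Standard error under H₀: √(0.784×0.216/561) = 0.0174.
z = (0.7932 − 0.784)/0.0174 = 0.0092/0.0174 = 0.53.
p-value = 2·P(Z > 0.531) ≈ 0.5954.

z = 0.53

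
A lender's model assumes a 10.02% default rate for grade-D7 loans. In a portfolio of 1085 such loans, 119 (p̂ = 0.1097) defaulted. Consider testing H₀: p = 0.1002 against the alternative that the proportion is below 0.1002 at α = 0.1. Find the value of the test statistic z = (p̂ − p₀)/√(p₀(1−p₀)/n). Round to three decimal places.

p̂ = 119/1085 = 0.109677.
Standard error under H₀: √(0.1002×0.8998/1085) = 0.009116.
z = (0.109677 − 0.1002)/0.009116 = 0.009477/0.009116 = 1.040.
p-value = P(Z < 1.040) ≈ 0.8508; since p > α = 0.1, fail to reject H₀.

z = 1.040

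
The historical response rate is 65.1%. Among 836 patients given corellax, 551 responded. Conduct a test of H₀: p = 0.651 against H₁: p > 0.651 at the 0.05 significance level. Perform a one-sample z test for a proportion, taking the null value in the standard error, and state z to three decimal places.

p̂ = 551/836 ≈ 0.65909.
Under H₀, SE = √(0.651·0.349/836) = √(0.000271769) = 0.01649.
z = (0.65909 − 0.651)/0.01649 = 0.00809/0.01649 = 0.491.
p-value = P(Z > 0.491) ≈ 0.3118, so at α = 0.05 we fail to reject H₀.

z = 0.491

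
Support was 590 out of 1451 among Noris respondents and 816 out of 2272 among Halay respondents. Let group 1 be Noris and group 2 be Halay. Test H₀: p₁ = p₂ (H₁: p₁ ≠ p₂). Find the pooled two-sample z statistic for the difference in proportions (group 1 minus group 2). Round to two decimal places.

p̂₁ = 590/1451 = 0.4066, p̂₂ = 816/2272 = 0.3592.
Pooled p̂ = (590+816)/(1451+2272) = 1406/3723 = 0.3777.
SE = √(p̂(1−p̂)(1/n₁+1/n₂)) = √(0.3777·0.6223·0.00112932) = √(0.000265425) = 0.0163.
z = (0.4066 − 0.3592)/0.0163 = 0.0474/0.0163 = 2.91.
p-value = 2·P(Z > 2.913) ≈ 0.0036.

z = 2.91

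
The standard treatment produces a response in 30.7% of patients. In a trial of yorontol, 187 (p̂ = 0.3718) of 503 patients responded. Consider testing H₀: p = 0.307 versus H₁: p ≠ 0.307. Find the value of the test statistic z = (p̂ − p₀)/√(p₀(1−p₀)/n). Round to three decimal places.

z = 3.149

p̂ = 187/503 ≈ 0.37177.
Standard error under H₀: √(0.307×0.693/503) = 0.02057.
z = (0.37177 − 0.307)/0.02057 = 0.06477/0.02057 = 3.149.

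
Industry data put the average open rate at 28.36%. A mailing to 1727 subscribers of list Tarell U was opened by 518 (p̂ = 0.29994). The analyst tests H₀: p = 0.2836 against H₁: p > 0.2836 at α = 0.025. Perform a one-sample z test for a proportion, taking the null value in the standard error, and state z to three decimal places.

p̂ = 518/1727 = 0.299942.
SE = √(p₀(1−p₀)/n) = √(0.20317/1727) = 0.010846.
z = (0.299942 − 0.2836)/0.010846 = 0.016342/0.010846 = 1.507.
p-value = P(Z > 1.507) ≈ 0.0659. With α = 0.025, fail to reject H₀.

z = 1.507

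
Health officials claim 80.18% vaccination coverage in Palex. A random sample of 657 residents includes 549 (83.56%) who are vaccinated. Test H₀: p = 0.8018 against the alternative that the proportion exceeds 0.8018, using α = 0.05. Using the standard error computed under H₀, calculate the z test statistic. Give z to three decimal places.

p̂ = 549/657 ≈ 0.835616.
Under H₀, SE = √(0.8018·0.1982/657) = √(0.000241882) = 0.015553.
z = (0.835616 − 0.8018)/0.015553 = 0.033816/0.015553 = 2.174.
p-value = P(Z > 2.174) ≈ 0.0148; since p < α = 0.05, reject H₀.

z = 2.174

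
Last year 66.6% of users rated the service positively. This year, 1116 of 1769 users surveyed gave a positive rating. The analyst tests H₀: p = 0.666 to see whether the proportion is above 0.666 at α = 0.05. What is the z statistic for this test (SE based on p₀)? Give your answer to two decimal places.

p̂ = 1116/1769 ≈ 0.6309.
SE = √(p₀(1−p₀)/n) = √(0.22244/1769) = 0.0112.
z = (0.6309 − 0.666)/0.0112 = -0.0351/0.0112 = -3.13.
p-value = P(Z > -3.133) ≈ 0.9991, so at α = 0.05 we fail to reject H₀.

z = -3.13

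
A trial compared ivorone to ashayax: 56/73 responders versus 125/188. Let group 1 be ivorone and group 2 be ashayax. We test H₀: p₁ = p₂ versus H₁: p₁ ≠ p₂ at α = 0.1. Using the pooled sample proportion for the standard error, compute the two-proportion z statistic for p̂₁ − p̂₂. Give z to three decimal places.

p̂₁ = 56/73 ≈ 0.76712, p̂₂ = 125/188 ≈ 0.66489.
Pooled p̂ = (56+125)/(73+188) = 181/261 = 0.69349.
SE = √(0.212563 × 0.0190178) = 0.06358.
z = (0.76712 − 0.66489)/0.06358 = 0.10223/0.06358 = 1.608.
Two-sided p-value ≈ 2·Φ(−1.608) = 0.1079, so at α = 0.1 we fail to reject H₀.

z = 1.608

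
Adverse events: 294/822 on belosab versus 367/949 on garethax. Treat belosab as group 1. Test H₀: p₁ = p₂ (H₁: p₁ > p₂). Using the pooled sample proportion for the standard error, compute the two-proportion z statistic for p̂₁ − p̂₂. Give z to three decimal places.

p̂₁ = 294/822 ≈ 0.35766, p̂₂ = 367/949 ≈ 0.38672.
Pooled p̂ = (294+367)/(822+949) = 661/1771 = 0.37324.
SE = √(p̂(1−p̂)(1/n₁+1/n₂)) = √(0.37324·0.62676·0.00227029) = √(0.00053109) = 0.02305.
z = (0.35766 − 0.38672)/0.02305 = -0.02906/0.02305 = -1.261.
p-value = P(Z > -1.261) ≈ 0.8963.

z = -1.261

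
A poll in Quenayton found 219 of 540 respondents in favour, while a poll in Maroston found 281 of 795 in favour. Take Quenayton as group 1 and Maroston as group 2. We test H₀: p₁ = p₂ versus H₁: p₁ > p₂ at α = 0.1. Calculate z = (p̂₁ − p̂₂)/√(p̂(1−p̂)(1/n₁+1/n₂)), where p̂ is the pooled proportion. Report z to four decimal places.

z = 1.9302

p̂₁ = 219/540 ≈ 0.405556, p̂₂ = 281/795 ≈ 0.353459.
Pooled p̂ = (219+281)/(540+795) = 500/1335 = 0.374532.
SE = √(p̂(1−p̂)(1/n₁+1/n₂)) = √(0.374532·0.625468·0.00310971) = √(0.000728474) = 0.026990.
z = (0.405556 − 0.353459)/0.026990 = 0.052097/0.026990 = 1.9302.
p-value = P(Z > 1.930) ≈ 0.0268, so at α = 0.1 we reject H₀.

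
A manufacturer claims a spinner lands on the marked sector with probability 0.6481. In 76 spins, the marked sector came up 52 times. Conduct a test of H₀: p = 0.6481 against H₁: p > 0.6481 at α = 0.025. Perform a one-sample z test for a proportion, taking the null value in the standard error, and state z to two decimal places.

p̂ = 52/76 ≈ 0.6842.
Standard error under H₀: √(0.6481×0.3519/76) = 0.0548.
z = (0.6842 − 0.6481)/0.0548 = 0.0361/0.0548 = 0.66.
p-value = P(Z > 0.659) ≈ 0.2549. With α = 0.025, fail to reject H₀.

z = 0.66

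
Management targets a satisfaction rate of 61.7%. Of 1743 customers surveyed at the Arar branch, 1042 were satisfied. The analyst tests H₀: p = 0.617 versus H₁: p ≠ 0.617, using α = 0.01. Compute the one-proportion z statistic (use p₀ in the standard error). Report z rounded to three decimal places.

z = -1.647

p̂ = 1042/1743 = 0.597820.
SE = √(p₀(1−p₀)/n) = √(0.23631/1743) = 0.011644.
z = (0.597820 − 0.617)/0.011644 = -0.019180/0.011644 = -1.647.
p-value = 2·P(Z > 1.647) ≈ 0.0995. With α = 0.01, fail to reject H₀.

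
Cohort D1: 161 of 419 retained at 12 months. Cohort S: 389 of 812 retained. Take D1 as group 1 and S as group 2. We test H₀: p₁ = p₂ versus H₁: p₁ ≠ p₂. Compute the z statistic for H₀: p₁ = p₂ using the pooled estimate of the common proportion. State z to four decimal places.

p̂₁ = 161/419 = 0.384248, p̂₂ = 389/812 = 0.479064.
Pooled p̂ = (161+389)/(419+812) = 550/1231 = 0.446791.
SE = √(p̂(1−p̂)(1/n₁+1/n₂)) = √(0.446791·0.553209·0.00361816) = √(0.000894297) = 0.029905.
z = (0.384248 − 0.479064)/0.029905 = -0.094816/0.029905 = -3.1706.
Two-sided p-value ≈ 2·Φ(−3.171) = 0.0015.

z = -3.1706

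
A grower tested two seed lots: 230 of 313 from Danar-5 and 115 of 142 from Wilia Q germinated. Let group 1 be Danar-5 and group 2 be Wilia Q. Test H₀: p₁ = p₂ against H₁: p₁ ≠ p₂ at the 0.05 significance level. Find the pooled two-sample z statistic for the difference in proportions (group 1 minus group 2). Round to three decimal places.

p̂₁ = 230/313 = 0.73482, p̂₂ = 115/142 = 0.80986.
Pooled p̂ = (230+115)/(313+142) = 345/455 = 0.75824.
SE = √(0.183311 × 0.0102371) = 0.04332.
z = (0.73482 − 0.80986)/0.04332 = -0.07504/0.04332 = -1.732.
p-value = 2·P(Z > 1.732) ≈ 0.0833; since p > α = 0.05, fail to reject H₀.

z = -1.732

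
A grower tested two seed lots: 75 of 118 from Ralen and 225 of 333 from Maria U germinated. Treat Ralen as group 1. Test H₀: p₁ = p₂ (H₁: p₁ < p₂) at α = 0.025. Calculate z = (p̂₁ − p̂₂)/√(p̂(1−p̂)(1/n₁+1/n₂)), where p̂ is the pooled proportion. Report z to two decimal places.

p̂₁ = 75/118 = 0.6356, p̂₂ = 225/333 = 0.6757.
Pooled p̂ = (75+225)/(118+333) = 300/451 = 0.6652.
SE = √(0.222713 × 0.0114776) = 0.0506.
z = (0.6356 − 0.6757)/0.0506 = -0.0401/0.0506 = -0.79.
p-value = P(Z < -0.793) ≈ 0.2140; since p > α = 0.025, fail to reject H₀.

z = -0.79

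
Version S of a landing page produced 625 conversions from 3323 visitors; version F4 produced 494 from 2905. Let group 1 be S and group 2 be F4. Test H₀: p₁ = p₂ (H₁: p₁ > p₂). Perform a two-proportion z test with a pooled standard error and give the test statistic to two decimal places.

z = 1.85

p̂₁ = 625/3323 = 0.18808, p̂₂ = 494/2905 = 0.17005.
Pooled p̂ = (625+494)/(3323+2905) = 1119/6228 = 0.17967.
SE = √(0.14739 × 0.000645167) = 0.00975.
z = (0.18808 − 0.17005)/0.00975 = 0.01803/0.00975 = 1.85.
p-value = P(Z > 1.849) ≈ 0.0322.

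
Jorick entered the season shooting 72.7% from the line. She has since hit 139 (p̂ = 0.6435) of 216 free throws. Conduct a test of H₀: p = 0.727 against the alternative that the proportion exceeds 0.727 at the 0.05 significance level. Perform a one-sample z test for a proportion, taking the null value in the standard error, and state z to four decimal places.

z = -2.7540

p̂ = 139/216 ≈ 0.6435185.
SE = √(p₀(1−p₀)/n) = √(0.19847/216) = 0.0303125.
z = (0.6435185 − 0.727)/0.0303125 = -0.0834815/0.0303125 = -2.7540.
p-value = P(Z > -2.754) ≈ 0.9971. With α = 0.05, fail to reject H₀.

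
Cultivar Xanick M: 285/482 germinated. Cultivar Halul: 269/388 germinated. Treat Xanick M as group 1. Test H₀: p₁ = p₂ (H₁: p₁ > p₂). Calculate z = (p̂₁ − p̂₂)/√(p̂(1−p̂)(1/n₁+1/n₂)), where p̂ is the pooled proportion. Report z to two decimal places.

z = -3.11

p̂₁ = 285/482 ≈ 0.5913, p̂₂ = 269/388 ≈ 0.6933.
Pooled p̂ = (285+269)/(482+388) = 554/870 = 0.6368.
SE = √(0.231291 × 0.00465201) = 0.0328.
z = (0.5913 − 0.6933)/0.0328 = -0.1020/0.0328 = -3.11.
p-value = P(Z > -3.110) ≈ 0.9991.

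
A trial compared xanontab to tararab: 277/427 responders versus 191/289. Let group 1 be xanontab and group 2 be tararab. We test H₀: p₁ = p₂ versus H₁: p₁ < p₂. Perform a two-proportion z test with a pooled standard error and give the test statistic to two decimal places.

z = -0.34

p̂₁ = 277/427 ≈ 0.6487, p̂₂ = 191/289 ≈ 0.6609.
Pooled p̂ = (277+191)/(427+289) = 468/716 = 0.6536.
SE = √(p̂(1−p̂)(1/n₁+1/n₂)) = √(0.6536·0.3464·0.00580213) = √(0.00131359) = 0.0362.
z = (0.6487 − 0.6609)/0.0362 = -0.0122/0.0362 = -0.34.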